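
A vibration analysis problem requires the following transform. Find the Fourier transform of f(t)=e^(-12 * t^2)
The Fourier transform of a Gaussian e^(-a * t^2) is sqrt(pi/a) * e^(-omega^2/(4a)).
With a=12: F(omega)=sqrt(pi/12) * e^(-omega^2/48)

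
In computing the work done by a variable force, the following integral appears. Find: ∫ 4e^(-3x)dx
Since d/dx[e^(-3x)] = -3e^(-3x), we get -4/3 e^(-3x)+C

Answer: (-4/3)e^(-3x)+C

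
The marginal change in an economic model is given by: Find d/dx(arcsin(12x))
d/dx[arcsin(u)] = u'/√(1-u²), u = 12x, u' = 12

Answer: 12/√(1 - 144x²)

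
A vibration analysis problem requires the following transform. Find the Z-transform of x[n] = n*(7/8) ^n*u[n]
Using the property Z{n * a^n * u[n]}=az/(z-a)^2
With a=7/8: X(z)=(7/8)z/(z - 7/8)^2, |z| > 7/8

Answer: (7/8)z/(z - 7/8)^2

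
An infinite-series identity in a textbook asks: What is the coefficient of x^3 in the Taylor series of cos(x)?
cos(x) has only even powers. Coefficient of x^3 = 0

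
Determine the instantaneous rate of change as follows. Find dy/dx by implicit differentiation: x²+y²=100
Differentiate both sides: 2x+2y·(dy/dx) = 0
Solve: dy/dx = -2x/(2y) = -x/y

Answer: dy/dx = -x/y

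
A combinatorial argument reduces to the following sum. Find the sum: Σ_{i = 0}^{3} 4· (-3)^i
Geometric series: S=a(1 - r^n)/(1 - r)
a=4, r=-3, n=4
S=4(1-81)/4=-80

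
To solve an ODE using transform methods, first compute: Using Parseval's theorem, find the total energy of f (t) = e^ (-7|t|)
Parseval's theorem: E = integral |f(t)|^2 dt = (1/2pi) integral |F(omega)|^2 domega
E = integral_{-inf}^{inf} e^(-14|t|) dt = 2 * integral_0^inf e^(-14t) dt = 2/(2 * 7) = 1/7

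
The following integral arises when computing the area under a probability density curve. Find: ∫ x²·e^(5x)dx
Integration by parts twice:
First: u = x², dv = e^(5x) dx => x²e^(5x)/5 - (2/5)∫ xe^(5x) dx
Second (∫ xe^(5x) dx): xe^(5x)/5 - e^(5x)/25
Combining: e^(5x)(x²/5-2x/25+2/125)+C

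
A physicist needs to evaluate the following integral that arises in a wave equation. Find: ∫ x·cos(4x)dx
By parts: u = x, dv = cos(4x) dx
du = dx, v = sin(4x)/4
= x·sin(4x)/4 + cos(4x)/4² + C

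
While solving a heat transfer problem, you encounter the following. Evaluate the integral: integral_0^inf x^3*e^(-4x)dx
This is a Gamma integral. Substitute u=4x (du=4 dx):
integral_0^inf x^3 * e^(-4x) dx=(1/4^4) integral_0^inf u^3 * e^(-u) du
=Gamma(4)/4^4=3!/4^4=6/256

Answer: 3/128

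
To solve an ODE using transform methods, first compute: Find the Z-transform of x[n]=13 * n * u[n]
Z{n * u[n]} = z/(z-1)^2
By linearity: Z{13 * n * u[n]} = 13z/(z-1)^2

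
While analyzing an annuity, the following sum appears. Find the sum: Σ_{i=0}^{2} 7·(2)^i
Geometric series: S=a(1 - r^n)/(1 - r)
a=7, r=2, n=3
S=7(1-8)/-1=49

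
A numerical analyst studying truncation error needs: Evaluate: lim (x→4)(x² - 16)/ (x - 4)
Factor: (x² - 16)=(x-4)(x+4)
Cancel (x-4): lim(x→4) (x+4)=8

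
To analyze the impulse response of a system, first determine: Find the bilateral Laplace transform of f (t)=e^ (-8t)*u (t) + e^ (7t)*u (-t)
For e^(-8t)*u(t): L = 1/(s+8), Re(s) > -8
For e^(7t)*u(-t): L = -1/(s-7), Re(s) < 7
Combined: F(s) = 1/(s+8)-1/(s-7), -8 < Re(s) < 7

Answer: 1/(s+8)-1/(s-7), ROC: -8 < Re(s) < 7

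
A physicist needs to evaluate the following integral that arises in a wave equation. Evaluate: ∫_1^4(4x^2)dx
Step 1: Find antiderivative F(x) = (4/3)x^3
Step 2: F(4) - F(1) = 256/3 - (4/3) = 84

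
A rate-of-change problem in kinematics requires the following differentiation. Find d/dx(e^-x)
Chain rule: d/dx[e^u]=e^u · u' where u=-x
u'=-1

Answer: -1·e^-x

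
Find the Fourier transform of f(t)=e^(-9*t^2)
The Fourier transform of a Gaussian e^(-a*t^2) is sqrt(pi/a)*e^(-omega^2/(4a)).
With a=9: F(omega)=sqrt(pi)/3*e^(-omega^2/36)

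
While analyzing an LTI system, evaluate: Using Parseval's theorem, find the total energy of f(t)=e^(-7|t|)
Parseval's theorem: E = integral |f(t)|^2 dt = (1/2pi) integral |F(omega)|^2 domega
E = integral_{-inf}^{inf} e^(-14|t|) dt = 2 * integral_0^inf e^(-14t) dt = 2/(2 * 7) = 1/7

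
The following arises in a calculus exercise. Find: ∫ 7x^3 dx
Using power rule: ∫ 7x^3 dx=7/4 x^4+C=(7/4)x^4+C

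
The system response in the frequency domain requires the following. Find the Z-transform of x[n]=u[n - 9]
Using the time-shift property: Z{u[n-9]}=z^(-9)*z/(z-1)
=z^(-8)/(z-1)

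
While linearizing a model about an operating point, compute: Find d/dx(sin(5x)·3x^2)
Product rule: (fg)' = f'g + fg'
f = sin(5x), f' = 5·cos(5x)
g = 3x^2, g' = 6x

Answer: 15·cos(5x)·x^2 + 6·sin(5x)·x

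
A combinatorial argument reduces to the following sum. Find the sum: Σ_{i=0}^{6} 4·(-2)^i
Geometric series: S=a(1 - r^n)/(1 - r)
a=4, r=-2, n=7
S=4(1+128)/3=172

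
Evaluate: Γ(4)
Γ(n)=(n-1)! for positive integers
Γ(4)=3!=6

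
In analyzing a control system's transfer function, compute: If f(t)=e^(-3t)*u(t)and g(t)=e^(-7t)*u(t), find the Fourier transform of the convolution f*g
By the convolution theorem: F{f * g} = F(omega) * G(omega)
F(omega) = 1/(3 + j * omega), G(omega) = 1/(7 + j * omega)
F{f * g} = 1/((3 + j * omega)(7 + j * omega))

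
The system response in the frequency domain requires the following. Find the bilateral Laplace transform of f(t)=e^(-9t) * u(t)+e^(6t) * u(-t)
For e^(-9t)*u(t): L=1/(s + 9), Re(s) > -9
For e^(6t)*u(-t): L=-1/(s-6), Re(s) < 6
Combined: F(s)=1/(s + 9) - 1/(s-6), -9 < Re(s) < 6

Answer: 1/(s + 9) - 1/(s-6), ROC: -9 < Re(s) < 6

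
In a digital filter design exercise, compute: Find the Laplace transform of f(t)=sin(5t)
L{sin(wt)}=w/(s² + w²)
L{sin(5t)}=5/(s² + 25)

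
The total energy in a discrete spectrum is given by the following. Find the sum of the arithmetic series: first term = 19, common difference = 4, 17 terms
Last term: a_n = 19+(17-1)·4 = 83
Sum = n(a_1+a_n)/2 = 17(19+83)/2 = 867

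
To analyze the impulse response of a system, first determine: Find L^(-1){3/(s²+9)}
L^(-1){w/(s² + w²)}=sin(wt)
Here w=3

Answer: sin(3t)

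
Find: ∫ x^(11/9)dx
Power rule: ∫ x^(11/9) dx=x^(20/9)/(20/9) + C

Answer: (9/20)·x^(20/9) + C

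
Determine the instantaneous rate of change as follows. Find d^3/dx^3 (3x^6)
Apply power rule 3 times:
d^1: 18x^5
d^2: 90x^4
d^3: 360x^3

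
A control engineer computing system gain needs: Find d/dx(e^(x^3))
Chain rule: d/dx[e^u]=e^u · u' where u=x^3
u'=3x^2

Answer: 3x^2·e^(x^3)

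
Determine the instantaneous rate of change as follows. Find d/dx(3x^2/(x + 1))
Quotient rule: (f/g)'=(f'g - fg')/g²
f=3x^2, f'=6x
g=x+1, g'=1

Answer: (6x·(x+1)-3x^2)/(x+1)²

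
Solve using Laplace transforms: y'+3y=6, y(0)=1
Take L of both sides: sY(s) - 1 + 3Y(s)=6/s
Y(s)(s + 3)=6/s + 1
Y(s)=6/(s(s + 3)) + 1/(s + 3)
Partial fractions: 6/(s(s + 3))=2/s - 2/(s + 3)
So Y(s)=2/s - 1/(s + 3)
Inverse transform (L^(-1){1/s}=1, L^(-1){1/(s + 3)}=e^(-3t)):

Answer: y(t)=2 - e^(-3t)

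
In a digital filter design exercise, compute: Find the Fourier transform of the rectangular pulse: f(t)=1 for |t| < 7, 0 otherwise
F(omega) = integral from -7 to 7 of e^(-j*omega*t) dt
= 2*sin(7*omega)/omega = 14*sinc(7*omega/pi)

Answer: 2*sin(7*omega)/omega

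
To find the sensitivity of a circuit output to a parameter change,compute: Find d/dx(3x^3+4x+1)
Power rule: d/dx(ax^n)=n·a·x^(n-1)
Term by term: 9·x^2+4

Answer: 9x^2+4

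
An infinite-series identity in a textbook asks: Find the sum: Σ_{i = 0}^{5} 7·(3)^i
Geometric series: S=a(1 - r^n)/(1 - r)
a=7, r=3, n=6
S=7(1 - 729)/-2=2548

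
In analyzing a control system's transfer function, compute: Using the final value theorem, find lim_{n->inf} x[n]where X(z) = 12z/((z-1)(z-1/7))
Final value theorem: lim x[n]=lim_{z->1} (z-1)*X(z)
(z-1)*X(z)=12z/(z-1/7)
As z->1: 12/(1 - 1/7)=12/(6/7)=14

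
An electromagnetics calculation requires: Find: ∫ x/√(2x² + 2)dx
Let u=2x²+2, du=4x dx
∫ (1/4)·u^(-1/2) du=√u/2+C

Answer: √(2x²+2)/2+C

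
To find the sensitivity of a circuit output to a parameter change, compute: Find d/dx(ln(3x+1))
Chain rule: d/dx[ln(u)] = u'/u where u = 3x+1
u' = 3

Answer: (3)/(3x+1)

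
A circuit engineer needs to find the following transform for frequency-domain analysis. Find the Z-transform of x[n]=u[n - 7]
Using the time-shift property: Z{u[n-7]} = z^(-7) * z/(z-1)
= z^(-6)/(z-1)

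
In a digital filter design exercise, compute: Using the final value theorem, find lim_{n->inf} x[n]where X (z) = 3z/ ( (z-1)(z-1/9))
Final value theorem: lim x[n] = lim_{z->1} (z-1) * X(z)
(z-1) * X(z) = 3z/(z-1/9)
As z->1: 3/(1-1/9) = 3/(8/9) = 27/8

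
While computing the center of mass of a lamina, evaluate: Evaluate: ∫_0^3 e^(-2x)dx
Antiderivative: (1/(-2))e^(-2x)
Evaluate: (1/(-2))(e^-6-1)

Answer: (e^-6-1)/(-2)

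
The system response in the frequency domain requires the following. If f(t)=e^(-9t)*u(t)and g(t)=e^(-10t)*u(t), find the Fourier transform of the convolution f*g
By the convolution theorem: F{f*g}=F(omega)*G(omega)
F(omega)=1/(9+j*omega), G(omega)=1/(10+j*omega)
F{f*g}=1/((9+j*omega)(10+j*omega))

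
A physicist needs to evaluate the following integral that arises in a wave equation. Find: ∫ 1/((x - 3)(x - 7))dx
Partial fractions: 1/((x-3)(x-7)) = A/(x-3)+B/(x-7)
A = -1/4, B = 1/4
∫ [-1/4· 1/(x-3)+1/4· 1/(x-7)] dx
= (1/4)[ln|x-7| - ln|x-3|]+C

Answer: (1/4)·ln|(x-7)/(x-3)|+C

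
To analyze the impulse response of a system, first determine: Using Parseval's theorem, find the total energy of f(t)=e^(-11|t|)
Parseval's theorem: E = integral |f(t)|^2 dt = (1/2pi) integral |F(omega)|^2 domega
E = integral_{-inf}^{inf} e^(-22|t|) dt = 2 * integral_0^inf e^(-22t) dt = 2/(2 * 11) = 1/11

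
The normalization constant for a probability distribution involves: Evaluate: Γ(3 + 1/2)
Γ(n+1/2)=(2n)!√π/(4^n·n!)
=720√π/(64·6)=(15/8)·√π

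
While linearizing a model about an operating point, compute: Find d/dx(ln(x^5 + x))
Chain rule: d/dx[ln(u)] = u'/u where u = x^5+x
u' = 5x^4+1

Answer: (5x^4+1)/(x^5+x)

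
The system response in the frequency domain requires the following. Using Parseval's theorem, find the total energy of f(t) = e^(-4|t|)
Parseval's theorem: E=integral |f(t)|^2 dt=(1/2pi) integral |F(omega)|^2 domega
E=integral_{-inf}^{inf} e^(-8|t|) dt=2*integral_0^inf e^(-8t) dt=2/(2*4)=1/4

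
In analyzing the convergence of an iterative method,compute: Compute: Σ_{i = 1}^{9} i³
Using formula: Σ i^3=[n(n+1)/2]²=[9·10/2]²=2025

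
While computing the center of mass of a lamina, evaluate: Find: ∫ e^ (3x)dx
Since d/dx[e^(3x)] = 3e^(3x), we get 1/3 e^(3x)+C

Answer: (1/3)e^(3x)+C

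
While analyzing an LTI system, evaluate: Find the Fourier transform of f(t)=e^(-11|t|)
Using the standard pair: F{e^(-a|t|)} = 2a/(a^2 + omega^2)
With a = 11: F(omega) = 22/(121 + omega^2)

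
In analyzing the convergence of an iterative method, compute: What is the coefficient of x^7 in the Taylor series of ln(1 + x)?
ln(1 + x)=Σ (-1)^(n + 1) x^n/n
Coefficient of x^7=(-1)^8/7=1/7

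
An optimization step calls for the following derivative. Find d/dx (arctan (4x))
d/dx[arctan(u)]=u'/(1 + u²), u=4x, u'=4

Answer: 4/(1 + 16x²)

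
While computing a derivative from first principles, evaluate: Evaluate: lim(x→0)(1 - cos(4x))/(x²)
Using 1-cos(u) ≈ u²/2 for small u:
(1-cos(4x)) ≈ (4x)²/2=16x²/2
So limit=16/(2·1)=8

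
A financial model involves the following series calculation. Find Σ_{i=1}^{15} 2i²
=2·n(n + 1)(2n + 1)/6=2·15·16·31/6=2480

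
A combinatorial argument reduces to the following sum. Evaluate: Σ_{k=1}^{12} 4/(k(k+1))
Partial fractions: 4/(k(k+1))=4/k - 4/(k+1)
Telescoping sum: 4(1-1/13)=4·12/13

Answer: 48/13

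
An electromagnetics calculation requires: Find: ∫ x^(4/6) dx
Power rule: ∫ x^(2/3) dx=x^(5/3)/(5/3)+C

Answer: (3/5)·x^(5/3)+C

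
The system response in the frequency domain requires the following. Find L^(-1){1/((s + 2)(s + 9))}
Partial fractions: 1/((s + 2)(s + 9))=A/(s + 2) + B/(s + 9)
Cover-up: A=1/(s + 9)|_{s=-2}=1/7; B=1/(s + 2)|_{s=-9}=-1/7
L^(-1)=(1/7)e^(-2t) - (1/7)e^(-9t)

Answer: (1/7)(e^(-2t) - e^(-9t))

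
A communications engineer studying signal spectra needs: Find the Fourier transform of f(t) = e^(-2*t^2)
The Fourier transform of a Gaussian e^(-a * t^2) is sqrt(pi/a) * e^(-omega^2/(4a)).
With a=2: F(omega)=sqrt(pi/2) * e^(-omega^2/8)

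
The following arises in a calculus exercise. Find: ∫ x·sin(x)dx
By parts: u = x, dv = sin(x) dx
du = dx, v = -cos(x)
= -x·cos(x) + sin(x) + C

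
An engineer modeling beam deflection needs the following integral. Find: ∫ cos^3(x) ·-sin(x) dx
Let u = cos(x), du = -sin(x) dx
∫ u^3 du = u^4/4 + C

Answer: cos^4(x)/4 + C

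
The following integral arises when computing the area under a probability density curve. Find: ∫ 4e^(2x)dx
Since d/dx[e^(2x)]=2e^(2x), we get 2 e^(2x)+C

Answer: 2e^(2x)+C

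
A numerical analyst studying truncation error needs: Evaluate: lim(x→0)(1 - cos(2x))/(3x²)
Using 1-cos(u) ≈ u²/2 for small u:
(1-cos(2x)) ≈ (2x)²/2=4x²/2
So limit=4/(2·3)=2/3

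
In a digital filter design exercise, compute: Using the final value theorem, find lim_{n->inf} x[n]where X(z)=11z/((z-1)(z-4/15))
Final value theorem: lim x[n]=lim_{z->1} (z-1) * X(z)
(z-1) * X(z)=11z/(z-4/15)
As z->1: 11/(1 - 4/15)=11/(11/15)=15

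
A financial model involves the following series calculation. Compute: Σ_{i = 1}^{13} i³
Using formula: Σ i^3 = [n(n + 1)/2]² = [13·14/2]² = 8281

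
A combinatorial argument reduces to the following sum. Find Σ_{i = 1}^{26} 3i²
=3·n(n+1)(2n+1)/6=3·26·27·53/6=18603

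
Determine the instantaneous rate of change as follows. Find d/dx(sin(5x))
Chain rule: d/dx[sin(u)] = cos(u)·u' where u = 5x
u' = 5

Answer: 5·cos(5x)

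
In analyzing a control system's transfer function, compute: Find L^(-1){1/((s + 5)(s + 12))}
Partial fractions: 1/((s+5)(s+12))=A/(s+5)+B/(s+12)
Cover-up: A=1/(s+12)|_{s=-5}=1/7; B=1/(s+5)|_{s=-12}=-1/7
L^(-1)=(1/7)e^(-5t) - (1/7)e^(-12t)

Answer: (1/7)(e^(-5t) - e^(-12t))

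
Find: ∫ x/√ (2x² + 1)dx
Let u=2x² + 1, du=4x dx
∫ (1/4)·u^(-1/2) du=√u/2 + C

Answer: √(2x² + 1)/2 + C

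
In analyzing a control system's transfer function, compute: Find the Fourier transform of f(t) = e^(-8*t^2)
The Fourier transform of a Gaussian e^(-a*t^2) is sqrt(pi/a)*e^(-omega^2/(4a)).
With a = 8: F(omega) = sqrt(pi/8)*e^(-omega^2/32)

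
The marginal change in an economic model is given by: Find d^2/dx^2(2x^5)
Apply power rule 2 times:
d^1: 10x^4
d^2: 40x^3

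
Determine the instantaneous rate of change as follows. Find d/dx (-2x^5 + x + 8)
Power rule: d/dx(ax^n) = n·a·x^(n-1)
Term by term: -10·x^4+1

Answer: -10x^4+1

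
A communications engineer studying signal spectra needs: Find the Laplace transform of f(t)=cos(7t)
L{cos(wt)} = s/(s² + w²)
L{cos(7t)} = s/(s² + 49)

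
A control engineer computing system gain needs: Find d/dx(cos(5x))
Chain rule: d/dx[cos(u)]=-sin(u)·u' where u=5x
u'=5

Answer: -5·sin(5x)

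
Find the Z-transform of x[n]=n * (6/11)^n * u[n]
Using the property Z{n * a^n * u[n]} = az/(z-a)^2
With a = 6/11: X(z) = (6/11)z/(z - 6/11)^2, |z| > 6/11

Answer: (6/11)z/(z - 6/11)^2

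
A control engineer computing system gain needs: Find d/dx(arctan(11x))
d/dx[arctan(u)] = u'/(1+u²), u = 11x, u' = 11

Answer: 11/(1+121x²)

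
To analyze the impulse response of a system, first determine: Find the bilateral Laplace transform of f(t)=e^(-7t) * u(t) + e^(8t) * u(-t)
For e^(-7t)*u(t): L=1/(s + 7), Re(s) > -7
For e^(8t)*u(-t): L=-1/(s-8), Re(s) < 8
Combined: F(s)=1/(s + 7) - 1/(s-8), -7 < Re(s) < 8

Answer: 1/(s + 7) - 1/(s-8), ROC: -7 < Re(s) < 8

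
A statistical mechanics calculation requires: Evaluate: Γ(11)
Γ(n) = (n-1)! for positive integers
Γ(11) = 10! = 3628800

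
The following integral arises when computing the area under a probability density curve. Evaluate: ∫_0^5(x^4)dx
Step 1: Find antiderivative F(x)=(1/5)x^5
Step 2: F(5) - F(0)=625 - (0)=625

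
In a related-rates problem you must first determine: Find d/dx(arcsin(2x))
d/dx[arcsin(u)]=u'/√(1-u²), u=2x, u'=2

Answer: 2/√(1-4x²)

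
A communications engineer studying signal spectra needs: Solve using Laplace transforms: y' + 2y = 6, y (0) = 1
Take L of both sides: sY(s)-1+2Y(s) = 6/s
Y(s)(s+2) = 6/s+1
Y(s) = 6/(s(s+2))+1/(s+2)
Partial fractions: 6/(s(s+2)) = 3/s - 3/(s+2)
So Y(s) = 3/s - 2/(s+2)
Inverse transform (L^(-1){1/s} = 1, L^(-1){1/(s+2)} = e^(-2t)):

Answer: y(t) = 3-2·e^(-2t)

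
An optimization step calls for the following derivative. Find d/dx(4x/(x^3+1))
Quotient rule: (f/g)'=(f'g - fg')/g²
f=4x, f'=4
g=x^3 + 1, g'=3x^2

Answer: (4·(x^3 + 1) - 12x^3)/(x^3 + 1)²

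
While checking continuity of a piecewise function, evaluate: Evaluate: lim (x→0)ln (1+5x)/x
L'Hôpital (0/0): lim 5/(1 + 5x) / 1=5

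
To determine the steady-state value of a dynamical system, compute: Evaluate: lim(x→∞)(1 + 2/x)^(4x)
Rewrite as [(1 + 2/x)^x]^4.
lim(1 + 2/x)^x = e^2, so limit = (e^2)^4 = e^8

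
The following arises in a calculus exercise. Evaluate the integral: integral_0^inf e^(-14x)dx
integral_0^inf e^(-14x) dx=[-1/14 * e^(-14x)]_0^inf
=0 - (-1/14)=1/14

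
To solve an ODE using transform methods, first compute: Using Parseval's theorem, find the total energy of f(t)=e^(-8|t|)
Parseval's theorem: E=integral |f(t)|^2 dt=(1/2pi) integral |F(omega)|^2 domega
E=integral_{-inf}^{inf} e^(-16|t|) dt=2*integral_0^inf e^(-16t) dt=2/(2*8)=1/8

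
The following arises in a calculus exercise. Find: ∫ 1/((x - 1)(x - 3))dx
Partial fractions: 1/((x-1)(x-3)) = A/(x-1) + B/(x-3)
A = -1/2, B = 1/2
∫ [-1/2· 1/(x-1) + 1/2· 1/(x-3)] dx
= (1/2)[ln|x-3| - ln|x-1|] + C

Answer: (1/2)·ln|(x-3)/(x-1)| + C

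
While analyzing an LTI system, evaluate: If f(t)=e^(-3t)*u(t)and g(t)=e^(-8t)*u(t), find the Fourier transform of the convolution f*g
By the convolution theorem: F{f*g} = F(omega)*G(omega)
F(omega) = 1/(3 + j*omega), G(omega) = 1/(8 + j*omega)
F{f*g} = 1/((3 + j*omega)(8 + j*omega))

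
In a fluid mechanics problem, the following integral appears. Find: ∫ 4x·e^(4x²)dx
Let u = 4x², du = 8x dx
∫ (1/2)e^u du = e^u/2+C

Answer: e^(4x²)/2+C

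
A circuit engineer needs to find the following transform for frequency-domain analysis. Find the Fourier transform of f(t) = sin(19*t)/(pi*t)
sin(W * t)/(pi * t) = (W/pi) * sinc(W * t/pi) is the impulse response of the ideal low-pass filter with cutoff W (here W = 19).
Its Fourier transform is a rectangular function:
F(omega) = 1 for |omega| < 19, 0 otherwise

Answer: rect(omega/38) [i.e., 1 for |omega| < 19, 0 otherwise]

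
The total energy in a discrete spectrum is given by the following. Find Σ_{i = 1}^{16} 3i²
= 3·n(n+1)(2n+1)/6 = 3·16·17·33/6 = 4488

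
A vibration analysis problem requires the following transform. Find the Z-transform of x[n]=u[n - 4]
Using the time-shift property: Z{u[n-4]}=z^(-4) * z/(z-1)
=z^(-3)/(z-1)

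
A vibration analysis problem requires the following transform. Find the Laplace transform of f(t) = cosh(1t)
L{cosh(at)}=s/(s²-a²)
L{cosh(1t)}=s/(s²-1)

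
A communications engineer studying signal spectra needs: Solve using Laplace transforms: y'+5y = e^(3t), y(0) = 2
Take L: sY - 2 + 5Y = 1/(s-3)
Y(s + 5) = 1/(s-3) + 2
Y = 1/((s-3)(s + 5)) + 2/(s + 5)
Partial fractions: 1/((s-3)(s + 5)) = (1/8)/(s-3) - (1/8)/(s + 5)
So Y = (1/8)/(s-3) + (15/8)/(s + 5)
Inverse Laplace transform (L^(-1){1/(s-3)} = e^(3t), L^(-1){1/(s + 5)} = e^(-5t)):

Answer: y(t) = (1/8)·e^(3t) + (15/8)·e^(-5t)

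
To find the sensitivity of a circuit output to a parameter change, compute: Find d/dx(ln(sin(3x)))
Chain rule: d/dx[ln(u)] = u'/u where u = sin(3x)
u' = 3cos(3x)

Answer: (3cos(3x))/(sin(3x))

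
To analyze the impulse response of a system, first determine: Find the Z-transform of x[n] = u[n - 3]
Using the time-shift property: Z{u[n-3]}=z^(-3) * z/(z-1)
=z^(-2)/(z-1)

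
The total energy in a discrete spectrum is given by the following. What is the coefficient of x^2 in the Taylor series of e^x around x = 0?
Taylor series of e^x = Σ x^n/n!
Coefficient of x^2 = 1/2! = 1/2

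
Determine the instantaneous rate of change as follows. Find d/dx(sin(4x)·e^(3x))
Product rule: (fg)'=f'g+fg'
f=sin(4x), f'=4·cos(4x)
g=e^(3x), g'=3·e^(3x)

Answer: 4·cos(4x)·e^(3x)+3·sin(4x)·e^(3x)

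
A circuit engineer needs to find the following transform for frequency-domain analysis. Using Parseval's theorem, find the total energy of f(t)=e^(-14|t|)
Parseval's theorem: E=integral |f(t)|^2 dt=(1/2pi) integral |F(omega)|^2 domega
E=integral_{-inf}^{inf} e^(-28|t|) dt=2*integral_0^inf e^(-28t) dt=2/(2*14)=1/14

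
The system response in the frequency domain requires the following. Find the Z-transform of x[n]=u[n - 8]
Using the time-shift property: Z{u[n-8]} = z^(-8) * z/(z-1)
= z^(-7)/(z-1)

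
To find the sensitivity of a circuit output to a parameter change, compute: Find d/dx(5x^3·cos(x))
Product rule: (fg)' = f'g+fg'
f = 5x^3, f' = 15x^2
g = cos(x), g' = -sin(x)

Answer: 15x^2·cos(x)-5x^3·sin(x)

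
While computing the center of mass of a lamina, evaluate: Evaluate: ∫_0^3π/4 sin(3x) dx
Antiderivative: -cos(3x)/3
Evaluate at bounds: [-cos(3·3π/4)/3] - [-cos(3·0)/3]
= (-(√2/2) + (1))/3 = 1/3 - √2/6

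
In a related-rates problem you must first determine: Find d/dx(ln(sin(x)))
Chain rule: d/dx[ln(u)] = u'/u where u = sin(x)
u' = cos(x)

Answer: (cos(x))/(sin(x))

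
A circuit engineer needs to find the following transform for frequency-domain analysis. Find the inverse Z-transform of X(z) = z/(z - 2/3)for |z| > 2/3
Standard pair: z/(z-a) <-> a^n*u[n] for causal signals
With a=2/3: x[n]=(2/3)^n*u[n]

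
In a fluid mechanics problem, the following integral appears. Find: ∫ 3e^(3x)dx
Since d/dx[e^(3x)] = 3e^(3x), we get 1 e^(3x) + C

Answer: e^(3x) + C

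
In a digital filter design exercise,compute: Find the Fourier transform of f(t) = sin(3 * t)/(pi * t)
sin(W * t)/(pi * t)=(W/pi) * sinc(W * t/pi) is the impulse response of the ideal low-pass filter with cutoff W (here W=3).
Its Fourier transform is a rectangular function:
F(omega)=1 for |omega| < 3, 0 otherwise

Answer: rect(omega/6) [i.e., 1 for |omega| < 3, 0 otherwise]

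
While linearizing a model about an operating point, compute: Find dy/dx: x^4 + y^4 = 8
Differentiate: 4x^3 + 4y^3·(dy/dx) = 0
dy/dx = -4x^3/(4y^3)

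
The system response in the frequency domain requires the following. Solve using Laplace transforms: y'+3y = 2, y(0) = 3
Take L of both sides: sY(s)-3+3Y(s) = 2/s
Y(s)(s+3) = 2/s+3
Y(s) = 2/(s(s+3))+3/(s+3)
Partial fractions: 2/(s(s+3)) = (2/3)/s - (2/3)/(s+3)
So Y(s) = (2/3)/s+(7/3)/(s+3)
Inverse transform (L^(-1){1/s} = 1, L^(-1){1/(s+3)} = e^(-3t)):

Answer: y(t) = 2/3+(7/3)·e^(-3t)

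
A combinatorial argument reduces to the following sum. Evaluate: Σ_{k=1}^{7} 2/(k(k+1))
Partial fractions: 2/(k(k+1)) = 2/k - 2/(k+1)
Telescoping sum: 2(1-1/8) = 2·7/8

Answer: 7/4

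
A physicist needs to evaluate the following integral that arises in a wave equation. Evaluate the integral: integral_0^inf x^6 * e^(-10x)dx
This is a Gamma integral. Substitute u=10x (du=10 dx):
integral_0^inf x^6*e^(-10x) dx=(1/10^7) integral_0^inf u^6*e^(-u) du
=Gamma(7)/10^7=6!/10^7=720/10000000

Answer: 9/125000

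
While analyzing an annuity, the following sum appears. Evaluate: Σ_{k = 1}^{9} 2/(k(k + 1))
Partial fractions: 2/(k(k + 1)) = 2/k - 2/(k + 1)
Telescoping sum: 2(1 - 1/10) = 2·9/10

Answer: 9/5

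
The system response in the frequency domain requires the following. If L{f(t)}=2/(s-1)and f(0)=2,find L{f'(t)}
L{f'(t)} = s·F(s) - f(0) = 2s/(s-1)-2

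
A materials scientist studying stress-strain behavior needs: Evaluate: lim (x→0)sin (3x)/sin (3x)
sin(u) ≈ u for small u:
sin(3x)/sin(3x) ≈ 3x/(3x)=3/3

Answer: 1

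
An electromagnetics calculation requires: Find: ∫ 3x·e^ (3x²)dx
Let u=3x², du=6x dx
∫ (1/2)e^u du=e^u/2 + C

Answer: e^(3x²)/2 + C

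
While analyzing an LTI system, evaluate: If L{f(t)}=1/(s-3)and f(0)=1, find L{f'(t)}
L{f'(t)} = s·F(s) - f(0) = s/(s-3)-1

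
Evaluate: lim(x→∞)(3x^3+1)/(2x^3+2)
Divide numerator and denominator by x^3:
lim (3+1/x^3)/(2+2/x^3)=3/2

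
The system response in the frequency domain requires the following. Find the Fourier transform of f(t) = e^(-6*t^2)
The Fourier transform of a Gaussian e^(-a * t^2) is sqrt(pi/a) * e^(-omega^2/(4a)).
With a = 6: F(omega) = sqrt(pi/6) * e^(-omega^2/24)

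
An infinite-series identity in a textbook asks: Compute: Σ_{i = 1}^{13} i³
Using formula: Σ i^3=[n(n+1)/2]²=[13·14/2]²=8281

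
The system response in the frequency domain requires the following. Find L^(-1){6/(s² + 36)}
L^(-1){w/(s²+w²)} = sin(wt)
Here w = 6

Answer: sin(6t)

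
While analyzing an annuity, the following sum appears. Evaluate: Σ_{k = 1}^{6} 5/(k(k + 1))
Partial fractions: 5/(k(k + 1))=5/k - 5/(k + 1)
Telescoping sum: 5(1 - 1/7)=5·6/7

Answer: 30/7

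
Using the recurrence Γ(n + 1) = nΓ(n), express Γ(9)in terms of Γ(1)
Γ(9) = 8Γ(8) = 8·7Γ(7) = ... = 8!·Γ(1) = 40320·Γ(1)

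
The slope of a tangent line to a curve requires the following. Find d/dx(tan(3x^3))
Chain rule: d/dx[tan(u)] = sec²(u)·u' where u = 3x^3
u' = 9x^2

Answer: 9x^2·sec²(3x^3)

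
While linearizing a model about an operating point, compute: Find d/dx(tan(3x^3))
Chain rule: d/dx[tan(u)] = sec²(u)·u' where u = 3x^3
u' = 9x^2

Answer: 9x^2·sec²(3x^3)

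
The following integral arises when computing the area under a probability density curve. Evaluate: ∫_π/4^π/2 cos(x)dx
Antiderivative: sin(x)
Evaluate at bounds: [sin(1·π/2)/1] - [sin(1·π/4)/1]
=((1) - (√2/2))/1=1 - √2/2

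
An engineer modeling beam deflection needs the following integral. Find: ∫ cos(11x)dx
Using substitution u = 11x: ∫ cos(u) du/11 = sin(u)/11 + C

Answer: (1/11)sin(11x) + C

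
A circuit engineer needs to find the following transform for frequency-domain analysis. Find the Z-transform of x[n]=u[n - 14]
Using the time-shift property: Z{u[n-14]} = z^(-14) * z/(z-1)
= z^(-13)/(z-1)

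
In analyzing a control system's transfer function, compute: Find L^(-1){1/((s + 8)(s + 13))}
Partial fractions: 1/((s+8)(s+13))=A/(s+8)+B/(s+13)
Cover-up: A=1/(s+13)|_{s=-8}=1/5; B=1/(s+8)|_{s=-13}=-1/5
L^(-1)=(1/5)e^(-8t) - (1/5)e^(-13t)

Answer: (1/5)(e^(-8t) - e^(-13t))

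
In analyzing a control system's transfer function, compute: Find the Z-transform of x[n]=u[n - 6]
Using the time-shift property: Z{u[n-6]}=z^(-6) * z/(z-1)
=z^(-5)/(z-1)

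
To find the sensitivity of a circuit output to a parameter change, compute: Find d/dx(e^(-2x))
Chain rule: d/dx[e^u]=e^u · u' where u=-2x
u'=-2

Answer: -2·e^(-2x)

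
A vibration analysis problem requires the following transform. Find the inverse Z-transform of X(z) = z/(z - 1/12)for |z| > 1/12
Standard pair: z/(z-a) <-> a^n*u[n] for causal signals
With a=1/12: x[n]=(1/12)^n*u[n]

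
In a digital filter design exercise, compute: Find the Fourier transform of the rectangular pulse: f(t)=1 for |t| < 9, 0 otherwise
F(omega) = integral from -9 to 9 of e^(-j * omega * t) dt
= 2 * sin(9 * omega)/omega = 18 * sinc(9 * omega/pi)

Answer: 2 * sin(9 * omega)/omega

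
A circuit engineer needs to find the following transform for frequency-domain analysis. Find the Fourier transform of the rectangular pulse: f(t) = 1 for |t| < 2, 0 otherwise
F(omega)=integral from -2 to 2 of e^(-j*omega*t) dt
=2*sin(2*omega)/omega=4*sinc(2*omega/pi)

Answer: 2*sin(2*omega)/omega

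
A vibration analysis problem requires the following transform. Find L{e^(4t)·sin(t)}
First shifting: L{e^(at)f(t)}=F(s-a)
L{sin(t)}=1/(s²+1)
Shift: 1/((s-4)²+1)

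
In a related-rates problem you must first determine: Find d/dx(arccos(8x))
d/dx[arccos(u)] = -u'/√(1-u²), u = 8x, u' = 8

Answer: -8/√(1-64x²)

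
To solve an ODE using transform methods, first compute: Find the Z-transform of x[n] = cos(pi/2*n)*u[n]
Z{cos(w0*n)*u[n]}=z(z - cos(w0))/(z^2 - 2z*cos(w0) + 1)
With w0=pi/2: X(z)=z(z - cos(pi/2))/(z^2 - 2z*cos(pi/2) + 1)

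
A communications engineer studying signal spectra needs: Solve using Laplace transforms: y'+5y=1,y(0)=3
Take L of both sides: sY(s)-3+5Y(s)=1/s
Y(s)(s+5)=1/s+3
Y(s)=1/(s(s+5))+3/(s+5)
Partial fractions: 1/(s(s+5))=(1/5)/s - (1/5)/(s+5)
So Y(s)=(1/5)/s+(14/5)/(s+5)
Inverse transform (L^(-1){1/s}=1, L^(-1){1/(s+5)}=e^(-5t)):

Answer: y(t)=1/5+(14/5)·e^(-5t)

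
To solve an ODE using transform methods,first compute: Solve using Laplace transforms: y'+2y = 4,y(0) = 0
Take L of both sides: sY(s) - 0 + 2Y(s)=4/s
Y(s)(s + 2)=4/s + 0
Y(s)=4/(s(s + 2)) + 0/(s + 2)
Partial fractions: 4/(s(s + 2))=2/s - 2/(s + 2)
So Y(s)=2/s - 2/(s + 2)
Inverse transform (L^(-1){1/s}=1, L^(-1){1/(s + 2)}=e^(-2t)):

Answer: y(t)=2 - 2·e^(-2t)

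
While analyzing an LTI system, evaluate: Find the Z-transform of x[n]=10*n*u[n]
Z{n*u[n]} = z/(z-1)^2
By linearity: Z{10*n*u[n]} = 10z/(z-1)^2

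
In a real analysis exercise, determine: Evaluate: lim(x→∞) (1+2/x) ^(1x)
Rewrite as [(1 + 2/x)^x]^1.
lim(1 + 2/x)^x = e^2, so limit = (e^2)^1 = e^2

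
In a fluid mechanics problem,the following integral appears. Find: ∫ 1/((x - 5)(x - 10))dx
Partial fractions: 1/((x-5)(x-10)) = A/(x-5)+B/(x-10)
A = -1/5, B = 1/5
∫ [-1/5· 1/(x-5)+1/5· 1/(x-10)] dx
= (1/5)[ln|x-10| - ln|x-5|]+C

Answer: (1/5)·ln|(x-10)/(x-5)|+C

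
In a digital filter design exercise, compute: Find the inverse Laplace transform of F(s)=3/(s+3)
L^(-1){3/(s-a)}=c·e^(at)
Here a=-3, c=3

Answer: 3e^(-3t)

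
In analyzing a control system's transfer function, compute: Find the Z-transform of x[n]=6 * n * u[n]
Z{n * u[n]}=z/(z-1)^2
By linearity: Z{6 * n * u[n]}=6z/(z-1)^2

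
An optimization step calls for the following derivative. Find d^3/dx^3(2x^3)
Apply power rule 3 times:
d^1: 6x^2
d^2: 12x
d^3: 12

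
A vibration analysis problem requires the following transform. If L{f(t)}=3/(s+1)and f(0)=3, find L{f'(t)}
L{f'(t)} = s·F(s) - f(0) = 3s/(s+1)-3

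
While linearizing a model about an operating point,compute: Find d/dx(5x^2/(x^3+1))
Quotient rule: (f/g)'=(f'g - fg')/g²
f=5x^2, f'=10x
g=x^3 + 1, g'=3x^2

Answer: (10x·(x^3 + 1) - 15x^4)/(x^3 + 1)²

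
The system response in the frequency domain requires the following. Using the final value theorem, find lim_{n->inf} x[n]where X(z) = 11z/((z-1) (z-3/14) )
Final value theorem: lim x[n] = lim_{z->1} (z-1) * X(z)
(z-1) * X(z) = 11z/(z-3/14)
As z->1: 11/(1-3/14) = 11/(11/14) = 14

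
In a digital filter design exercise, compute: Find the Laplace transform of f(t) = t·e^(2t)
L{t·e^(at)} = 1/(s-a)²
L{t·e^(2t)} = 1/(s-2)²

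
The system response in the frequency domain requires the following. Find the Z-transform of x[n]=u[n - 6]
Using the time-shift property: Z{u[n-6]} = z^(-6) * z/(z-1)
= z^(-5)/(z-1)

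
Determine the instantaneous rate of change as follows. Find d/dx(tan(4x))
Chain rule: d/dx[tan(u)] = sec²(u)·u' where u = 4x
u' = 4

Answer: 4·sec²(4x)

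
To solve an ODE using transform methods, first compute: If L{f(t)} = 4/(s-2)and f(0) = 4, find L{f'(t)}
L{f'(t)} = s·F(s) - f(0) = 4s/(s-2)-4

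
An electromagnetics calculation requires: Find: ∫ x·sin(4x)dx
By parts: u=x, dv=sin(4x) dx
du=dx, v=-cos(4x)/4
=-x·cos(4x)/4 + sin(4x)/4² + C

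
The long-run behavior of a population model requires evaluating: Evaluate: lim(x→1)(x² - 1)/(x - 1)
Factor: (x² - 1)=(x-1)(x+1)
Cancel (x-1): lim(x→1) (x+1)=2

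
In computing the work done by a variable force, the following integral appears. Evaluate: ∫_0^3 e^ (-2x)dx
Antiderivative: (1/(-2))e^(-2x)
Evaluate: (1/(-2))(e^-6 - 1)

Answer: (e^-6 - 1)/(-2)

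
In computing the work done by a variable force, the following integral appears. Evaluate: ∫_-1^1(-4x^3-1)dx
Step 1: Find antiderivative F(x) = -x^4 - x
Step 2: F(1) - F(-1) = -2 - (0) = -2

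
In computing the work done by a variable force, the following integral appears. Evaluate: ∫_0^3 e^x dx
Antiderivative: e^x
Evaluate: (e^3-1)

Answer: e^3-1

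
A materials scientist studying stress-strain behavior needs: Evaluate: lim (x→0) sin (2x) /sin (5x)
sin(u) ≈ u for small u:
sin(2x)/sin(5x) ≈ 2x/(5x) = 2/5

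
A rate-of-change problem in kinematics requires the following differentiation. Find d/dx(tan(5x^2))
Chain rule: d/dx[tan(u)]=sec²(u)·u' where u=5x^2
u'=10x

Answer: 10x·sec²(5x^2)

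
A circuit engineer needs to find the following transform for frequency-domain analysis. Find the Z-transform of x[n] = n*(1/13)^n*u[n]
Using the property Z{n * a^n * u[n]}=az/(z-a)^2
With a=1/13: X(z)=(1/13)z/(z - 1/13)^2, |z| > 1/13

Answer: (1/13)z/(z - 1/13)^2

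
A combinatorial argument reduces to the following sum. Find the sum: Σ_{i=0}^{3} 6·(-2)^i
Geometric series: S=a(1 - r^n)/(1 - r)
a=6, r=-2, n=4
S=6(1-16)/3=-30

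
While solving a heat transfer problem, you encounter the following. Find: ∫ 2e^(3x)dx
Since d/dx[e^(3x)]=3e^(3x), we get 2/3 e^(3x)+C

Answer: (2/3)e^(3x)+C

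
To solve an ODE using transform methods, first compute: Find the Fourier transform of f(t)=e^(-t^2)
The Fourier transform of a Gaussian e^(-t^2) is sqrt(pi)*e^(-omega^2/4).
With a=1: F(omega)=sqrt(pi)*e^(-omega^2/4)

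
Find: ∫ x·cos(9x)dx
By parts: u = x, dv = cos(9x) dx
du = dx, v = sin(9x)/9
= x·sin(9x)/9 + cos(9x)/9² + C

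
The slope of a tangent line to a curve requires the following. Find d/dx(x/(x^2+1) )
Quotient rule: (f/g)'=(f'g - fg')/g²
f=x, f'=1
g=x^2 + 1, g'=2x

Answer: (1·(x^2 + 1) - 2x^2)/(x^2 + 1)²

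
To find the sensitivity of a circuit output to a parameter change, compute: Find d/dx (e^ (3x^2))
Chain rule: d/dx[e^u]=e^u · u' where u=3x^2
u'=6x

Answer: 6x·e^(3x^2)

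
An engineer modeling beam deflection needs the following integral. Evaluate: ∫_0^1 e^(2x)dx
Antiderivative: (1/2)e^(2x)
Evaluate: (1/2)(e^2 - 1)

Answer: (e^2 - 1)/2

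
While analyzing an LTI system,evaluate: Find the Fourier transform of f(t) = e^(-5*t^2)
The Fourier transform of a Gaussian e^(-a*t^2) is sqrt(pi/a)*e^(-omega^2/(4a)).
With a=5: F(omega)=sqrt(pi/5)*e^(-omega^2/20)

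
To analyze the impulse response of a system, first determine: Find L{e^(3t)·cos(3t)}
First shifting: L{e^(at)f(t)} = F(s-a)
L{cos(3t)} = s/(s² + 9)
Shift: (s-3)/((s-3)² + 9)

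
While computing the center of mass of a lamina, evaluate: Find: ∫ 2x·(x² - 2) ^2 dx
Let u = x² - 2, du = 2x dx
∫ u^2 du = u^3/3 + C

Answer: (x² - 2)^3/3 + C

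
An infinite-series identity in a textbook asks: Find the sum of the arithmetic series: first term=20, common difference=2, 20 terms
Last term: a_n=20+(20-1)·2=58
Sum=n(a_1+a_n)/2=20(20+58)/2=780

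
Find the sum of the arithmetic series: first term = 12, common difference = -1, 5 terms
Last term: a_n=12 + (5 - 1)·-1=8
Sum=n(a_1 + a_n)/2=5(12 + 8)/2=50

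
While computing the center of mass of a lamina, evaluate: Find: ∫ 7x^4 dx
Using power rule: ∫ 7x^4 dx=7/5 x^5+C=(7/5)x^5+C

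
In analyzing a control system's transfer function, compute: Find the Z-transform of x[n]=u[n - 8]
Using the time-shift property: Z{u[n-8]}=z^(-8) * z/(z-1)
=z^(-7)/(z-1)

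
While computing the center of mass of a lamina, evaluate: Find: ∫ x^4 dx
Using power rule: ∫ x^4 dx=1/5 x^5+C=(1/5)x^5+C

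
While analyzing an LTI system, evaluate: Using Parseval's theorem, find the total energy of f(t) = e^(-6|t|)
Parseval's theorem: E = integral |f(t)|^2 dt = (1/2pi) integral |F(omega)|^2 domega
E = integral_{-inf}^{inf} e^(-12|t|) dt = 2 * integral_0^inf e^(-12t) dt = 2/(2 * 6) = 1/6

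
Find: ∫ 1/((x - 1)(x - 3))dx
Partial fractions: 1/((x-1)(x-3)) = A/(x-1)+B/(x-3)
A = -1/2, B = 1/2
∫ [-1/2· 1/(x-1)+1/2· 1/(x-3)] dx
= (1/2)[ln|x-3| - ln|x-1|]+C

Answer: (1/2)·ln|(x-3)/(x-1)|+C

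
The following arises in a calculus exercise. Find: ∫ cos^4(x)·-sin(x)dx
Let u = cos(x), du = -sin(x) dx
∫ u^4 du = u^5/5+C

Answer: cos^5(x)/5+C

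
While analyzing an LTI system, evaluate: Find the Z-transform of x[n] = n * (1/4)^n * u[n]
Using the property Z{n*a^n*u[n]} = az/(z-a)^2
With a = 1/4: X(z) = (1/4)z/(z - 1/4)^2, |z| > 1/4

Answer: (1/4)z/(z - 1/4)^2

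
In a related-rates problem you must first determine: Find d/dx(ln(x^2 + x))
Chain rule: d/dx[ln(u)] = u'/u where u = x^2 + x
u' = 2x + 1

Answer: (2x + 1)/(x^2 + x)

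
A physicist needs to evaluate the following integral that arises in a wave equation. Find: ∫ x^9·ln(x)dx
By parts: u = ln(x), dv = x^9 dx
du = 1/x dx, v = x^10/10
= x^10·ln(x)/10 - ∫ x^9/10 dx
= x^10·ln(x)/10 - x^10/100+C

Answer: x^10(ln(x)/10-1/100)+C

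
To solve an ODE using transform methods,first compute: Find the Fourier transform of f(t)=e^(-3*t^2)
The Fourier transform of a Gaussian e^(-a * t^2) is sqrt(pi/a) * e^(-omega^2/(4a)).
With a=3: F(omega)=sqrt(pi/3) * e^(-omega^2/12)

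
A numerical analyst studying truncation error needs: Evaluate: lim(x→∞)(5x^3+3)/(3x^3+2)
Divide numerator and denominator by x^3:
lim (5 + 3/x^3)/(3 + 2/x^3) = 5/3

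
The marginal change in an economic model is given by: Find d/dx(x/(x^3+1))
Quotient rule: (f/g)' = (f'g - fg')/g²
f = x, f' = 1
g = x^3 + 1, g' = 3x^2

Answer: (1·(x^3 + 1) - 3x^3)/(x^3 + 1)²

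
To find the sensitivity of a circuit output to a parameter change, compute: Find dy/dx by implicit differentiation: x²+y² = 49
Differentiate both sides: 2x+2y·(dy/dx) = 0
Solve: dy/dx = -2x/(2y) = -x/y

Answer: dy/dx = -x/y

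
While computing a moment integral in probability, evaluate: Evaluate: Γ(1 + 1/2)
Γ(n+1/2)=(2n)!√π/(4^n·n!)
=2√π/(4·1)=(1/2)·√π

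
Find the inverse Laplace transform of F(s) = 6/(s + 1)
L^(-1){6/(s-a)}=c·e^(at)
Here a=-1, c=6

Answer: 6e^(-t)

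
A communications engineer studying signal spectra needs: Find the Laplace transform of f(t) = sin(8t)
L{sin(wt)} = w/(s²+w²)
L{sin(8t)} = 8/(s²+64)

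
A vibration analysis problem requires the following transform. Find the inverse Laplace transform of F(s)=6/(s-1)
L^(-1){6/(s-a)}=c·e^(at)
Here a=1, c=6

Answer: 6e^(t)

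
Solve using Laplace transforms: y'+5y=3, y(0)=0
Take L of both sides: sY(s) - 0 + 5Y(s)=3/s
Y(s)(s + 5)=3/s + 0
Y(s)=3/(s(s + 5)) + 0/(s + 5)
Partial fractions: 3/(s(s + 5))=(3/5)/s - (3/5)/(s + 5)
So Y(s)=(3/5)/s - (3/5)/(s + 5)
Inverse transform (L^(-1){1/s}=1, L^(-1){1/(s + 5)}=e^(-5t)):

Answer: y(t)=3/5 - (3/5)·e^(-5t)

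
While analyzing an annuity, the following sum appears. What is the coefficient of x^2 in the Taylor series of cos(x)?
cos(x)=Σ (-1)^k x^(2k)/(2k)!
For x^2: (-1)^1/2!=-1/2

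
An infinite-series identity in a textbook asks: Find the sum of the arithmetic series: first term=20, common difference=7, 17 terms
Last term: a_n = 20 + (17 - 1)·7 = 132
Sum = n(a_1 + a_n)/2 = 17(20 + 132)/2 = 1292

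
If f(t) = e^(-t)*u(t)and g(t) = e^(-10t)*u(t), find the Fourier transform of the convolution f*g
By the convolution theorem: F{f * g}=F(omega) * G(omega)
F(omega)=1/(1 + j * omega), G(omega)=1/(10 + j * omega)
F{f * g}=1/((1 + j * omega)(10 + j * omega))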